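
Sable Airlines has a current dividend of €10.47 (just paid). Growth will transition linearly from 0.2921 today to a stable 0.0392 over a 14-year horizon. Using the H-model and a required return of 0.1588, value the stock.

€245.95

H-model: P₀ = D₀[(1+g_L) + H(g_S−g_L)]/(r−g_L), with H = 14/2 = 7.
P₀ = 10.47 × [(1+0.0392) + 7×(0.2921−0.0392)] / (0.1588−0.0392)
   = 10.47 × 2.8095 / 0.1196 = 245.9487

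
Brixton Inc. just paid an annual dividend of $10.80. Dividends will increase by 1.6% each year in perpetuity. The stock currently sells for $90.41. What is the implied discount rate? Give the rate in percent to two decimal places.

13.74%

Rearranging the constant-growth DDM: r = D₁/P₀ + g.
D₁ = 10.80 × (1 + 0.016) = 10.9728.
r = 10.9728 / 90.41 + 0.016 = 0.12137 + 0.016 = 0.13737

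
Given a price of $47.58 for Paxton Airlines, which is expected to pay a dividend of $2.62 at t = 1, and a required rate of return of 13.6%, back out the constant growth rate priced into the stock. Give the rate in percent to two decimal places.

From P₀ = D₁/(r − g), the implied growth is g = r − D₁/P₀.
g = 0.136 − 2.62/47.58 = 0.136 − 0.05507 = 0.08093

8.09%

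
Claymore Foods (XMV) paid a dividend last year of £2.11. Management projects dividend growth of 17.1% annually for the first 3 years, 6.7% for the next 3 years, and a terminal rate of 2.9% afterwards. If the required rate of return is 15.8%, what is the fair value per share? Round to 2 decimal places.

Three-stage DDM. Project D₁…D_6; terminal Gordon value at t=6 with g = 0.029; discount at r = 0.158.
D_1 = 2.4708
D_2 = 2.8933
D_3 = 3.3881
D_4 = 3.6151
D_5 = 3.8573
D_6 = 4.1157
TV_6 = 4.2351/(0.158−0.029) = 32.8301
P₀ = Σ Dₜ/(1+r)ᵗ + TV_6/(1+r)^6 = 25.6580

£25.66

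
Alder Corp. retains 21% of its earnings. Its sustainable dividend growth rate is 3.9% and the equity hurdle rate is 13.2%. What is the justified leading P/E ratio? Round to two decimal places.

Payout ratio b = 1 − 0.21 = 0.79.
Justified leading P/E = b/(r−g) = 0.79/(0.132−0.039) = 8.4946

8.49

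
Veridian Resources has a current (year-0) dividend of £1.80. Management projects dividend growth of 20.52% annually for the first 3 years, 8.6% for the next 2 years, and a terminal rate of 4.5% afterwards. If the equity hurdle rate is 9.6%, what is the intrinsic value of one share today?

Three-stage DDM. Project D₁…D_5; terminal Gordon value at t=5 with g = 0.045; discount at r = 0.096.
D_1 = 2.1694
D_2 = 2.6145
D_3 = 3.1510
D_4 = 3.4220
D_5 = 3.7163
TV_5 = 3.8835/(0.096−0.045) = 76.1475
P₀ = Σ Dₜ/(1+r)ᵗ + TV_5/(1+r)^5 = 59.4216

£59.42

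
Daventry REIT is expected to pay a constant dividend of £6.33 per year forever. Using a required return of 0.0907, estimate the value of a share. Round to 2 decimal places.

£69.79

Zero-growth DDM (perpetuity): P₀ = D/r = 6.33 / 0.0907 = 69.7905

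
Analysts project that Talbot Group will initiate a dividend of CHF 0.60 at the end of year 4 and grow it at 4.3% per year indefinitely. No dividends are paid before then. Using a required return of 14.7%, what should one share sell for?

Deferred-dividend DDM. At t=3 the remaining stream is a growing perpetuity with first payment D_4 = 0.60.
V_3 = D_4/(r−g) = 0.60/(0.147−0.043) = 5.7692
P₀ = V_3/(1+r)^3 = 5.7692/(1+0.147)^3 = 3.8232

CHF 3.82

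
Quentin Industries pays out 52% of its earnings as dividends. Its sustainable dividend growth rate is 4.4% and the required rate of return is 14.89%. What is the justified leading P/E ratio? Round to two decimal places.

Justified leading P/E = b/(r−g) = 0.52/(0.1489−0.044) = 4.9571

4.96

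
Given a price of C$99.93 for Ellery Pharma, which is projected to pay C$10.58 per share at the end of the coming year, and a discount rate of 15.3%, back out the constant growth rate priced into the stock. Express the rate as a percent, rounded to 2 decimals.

4.71%

From P₀ = D₁/(r − g), the implied growth is g = r − D₁/P₀.
g = 0.153 − 10.58/99.93 = 0.153 − 0.10587 = 0.04713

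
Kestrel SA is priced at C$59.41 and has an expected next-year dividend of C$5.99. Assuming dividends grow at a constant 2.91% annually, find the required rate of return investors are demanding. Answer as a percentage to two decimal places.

Rearranging the constant-growth DDM: r = D₁/P₀ + g.
r = 5.9900 / 59.41 + 0.0291 = 0.10082 + 0.0291 = 0.12992

12.99%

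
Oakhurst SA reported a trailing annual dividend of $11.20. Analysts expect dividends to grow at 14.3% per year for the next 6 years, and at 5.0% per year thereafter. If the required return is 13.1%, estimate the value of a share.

$224.42

Two-stage DDM. Project D₁…D_6 at 0.143, terminal growth 0.05, discount at r = 0.131.
D_1 = 12.8016
D_2 = 14.6322
D_3 = 16.7246
D_4 = 19.1163
D_5 = 21.8499
D_6 = 24.9744
Terminal value at t=6: TV = D_7/(r−g) = 26.2231/(0.131−0.05) = 323.7425
P₀ = 12.8016/(1+0.131)^1 + 14.6322/(1+0.131)^2 + 16.7246/(1+0.131)^3 + 19.1163/(1+0.131)^4 + 21.8499/(1+0.131)^5 + 24.9744/(1+0.131)^6 + 323.7425/(1+0.131)^6 = 224.4165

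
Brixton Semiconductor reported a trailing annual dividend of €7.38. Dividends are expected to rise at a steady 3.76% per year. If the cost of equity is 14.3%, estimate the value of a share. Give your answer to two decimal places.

Gordon growth model: P₀ = D₁/(r − g). D₁ = 7.38 × (1 + 0.0376) = 7.6575.
P₀ = 7.6575 / (0.143 − 0.0376) = 7.6575 / 0.1054 = 72.6517

€72.65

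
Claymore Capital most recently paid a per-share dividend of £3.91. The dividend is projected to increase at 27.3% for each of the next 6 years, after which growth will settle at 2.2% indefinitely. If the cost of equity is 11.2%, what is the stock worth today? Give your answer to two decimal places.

Two-stage DDM. Project D₁…D_6 at 0.273, terminal growth 0.022, discount at r = 0.112.
D_1 = 4.9774
D_2 = 6.3363
D_3 = 8.0661
D_4 = 10.2681
D_5 = 13.0713
D_6 = 16.6398
Terminal value at t=6: TV = D_7/(r−g) = 17.0058/(0.112−0.022) = 188.9538
P₀ = 4.9774/(1+0.112)^1 + 6.3363/(1+0.112)^2 + 8.0661/(1+0.112)^3 + 10.2681/(1+0.112)^4 + 13.0713/(1+0.112)^5 + 16.6398/(1+0.112)^6 + 188.9538/(1+0.112)^6 = 138.6073

£138.61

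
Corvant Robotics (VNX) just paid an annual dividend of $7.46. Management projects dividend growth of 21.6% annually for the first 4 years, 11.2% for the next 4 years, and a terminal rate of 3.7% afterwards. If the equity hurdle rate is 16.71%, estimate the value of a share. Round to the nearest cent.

Three-stage DDM. Project D₁…D_8; terminal Gordon value at t=8 with g = 0.037; discount at r = 0.1671.
D_1 = 9.0714
D_2 = 11.0308
D_3 = 13.4134
D_4 = 16.3107
D_5 = 18.1375
D_6 = 20.1689
D_7 = 22.4278
D_8 = 24.9398
TV_8 = 25.8625/(0.1671−0.037) = 198.7896
P₀ = Σ Dₜ/(1+r)ᵗ + TV_8/(1+r)^8 = 122.0516

$122.05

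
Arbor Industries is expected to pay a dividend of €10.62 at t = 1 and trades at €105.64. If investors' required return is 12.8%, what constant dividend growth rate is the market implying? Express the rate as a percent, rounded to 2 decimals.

From P₀ = D₁/(r − g), the implied growth is g = r − D₁/P₀.
g = 0.128 − 10.62/105.64 = 0.128 − 0.10053 = 0.02747

2.75%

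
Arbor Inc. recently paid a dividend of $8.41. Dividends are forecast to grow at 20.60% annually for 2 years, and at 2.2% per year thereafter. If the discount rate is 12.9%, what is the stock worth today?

$110.24

Two-stage DDM. Project D₁…D_2 at 0.206, terminal growth 0.022, discount at r = 0.129.
D_1 = 10.1425
D_2 = 12.2318
Terminal value at t=2: TV = D_3/(r−g) = 12.5009/(0.129−0.022) = 116.8309
P₀ = 10.1425/(1+0.129)^1 + 12.2318/(1+0.129)^2 + 116.8309/(1+0.129)^2 = 110.2377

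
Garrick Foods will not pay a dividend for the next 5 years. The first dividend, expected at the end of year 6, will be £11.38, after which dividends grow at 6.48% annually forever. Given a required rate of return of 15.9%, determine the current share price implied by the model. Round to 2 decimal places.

Deferred-dividend DDM. At t=5 the remaining stream is a growing perpetuity with first payment D_6 = 11.38.
V_5 = D_6/(r−g) = 11.38/(0.159−0.0648) = 120.8068
P₀ = V_5/(1+r)^5 = 120.8068/(1+0.159)^5 = 57.7663

£57.77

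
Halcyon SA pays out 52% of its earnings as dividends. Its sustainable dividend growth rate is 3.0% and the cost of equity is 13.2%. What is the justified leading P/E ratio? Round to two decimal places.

Justified leading P/E = b/(r−g) = 0.52/(0.132−0.03) = 5.0980

5.10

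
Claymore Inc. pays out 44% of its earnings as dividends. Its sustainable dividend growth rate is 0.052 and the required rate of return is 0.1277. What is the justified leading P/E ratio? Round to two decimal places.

5.81

Justified leading P/E = b/(r−g) = 0.44/(0.1277−0.052) = 5.8124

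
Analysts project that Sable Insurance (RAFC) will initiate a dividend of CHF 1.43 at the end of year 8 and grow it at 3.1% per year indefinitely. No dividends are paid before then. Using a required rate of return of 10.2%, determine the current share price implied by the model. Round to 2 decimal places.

CHF 10.20

Deferred-dividend DDM. At t=7 the remaining stream is a growing perpetuity with first payment D_8 = 1.43.
V_7 = D_8/(r−g) = 1.43/(0.102−0.031) = 20.1408
P₀ = V_7/(1+r)^7 = 20.1408/(1+0.102)^7 = 10.2048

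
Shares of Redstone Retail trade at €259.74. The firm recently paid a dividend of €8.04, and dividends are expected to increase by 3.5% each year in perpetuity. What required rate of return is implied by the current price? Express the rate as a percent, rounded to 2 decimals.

6.70%

Rearranging the constant-growth DDM: r = D₁/P₀ + g.
D₁ = 8.04 × (1 + 0.035) = 8.3214.
r = 8.3214 / 259.74 + 0.035 = 0.03204 + 0.035 = 0.06704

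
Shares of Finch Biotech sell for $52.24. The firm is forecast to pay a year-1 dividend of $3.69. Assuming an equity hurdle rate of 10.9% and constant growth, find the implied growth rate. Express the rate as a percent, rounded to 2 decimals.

From P₀ = D₁/(r − g), the implied growth is g = r − D₁/P₀.
g = 0.109 − 3.69/52.24 = 0.109 − 0.07064 = 0.03836

3.84%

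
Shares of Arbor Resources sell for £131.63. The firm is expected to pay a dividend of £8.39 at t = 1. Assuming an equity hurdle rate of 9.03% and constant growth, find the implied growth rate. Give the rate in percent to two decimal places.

From P₀ = D₁/(r − g), the implied growth is g = r − D₁/P₀.
g = 0.0903 − 8.39/131.63 = 0.0903 − 0.06374 = 0.02656

2.66%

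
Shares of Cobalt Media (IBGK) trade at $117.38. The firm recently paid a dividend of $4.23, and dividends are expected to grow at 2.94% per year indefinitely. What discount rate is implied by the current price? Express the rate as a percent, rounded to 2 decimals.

Rearranging the constant-growth DDM: r = D₁/P₀ + g.
D₁ = 4.23 × (1 + 0.0294) = 4.3544.
r = 4.3544 / 117.38 + 0.0294 = 0.03710 + 0.0294 = 0.06650

6.65%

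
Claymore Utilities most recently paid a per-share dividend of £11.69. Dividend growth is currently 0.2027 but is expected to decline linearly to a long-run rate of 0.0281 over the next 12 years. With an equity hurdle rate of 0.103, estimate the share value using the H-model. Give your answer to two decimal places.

£323.96

H-model: P₀ = D₀[(1+g_L) + H(g_S−g_L)]/(r−g_L), with H = 12/2 = 6.
P₀ = 11.69 × [(1+0.0281) + 6×(0.2027−0.0281)] / (0.103−0.0281)
   = 11.69 × 2.0757 / 0.0749 = 323.9644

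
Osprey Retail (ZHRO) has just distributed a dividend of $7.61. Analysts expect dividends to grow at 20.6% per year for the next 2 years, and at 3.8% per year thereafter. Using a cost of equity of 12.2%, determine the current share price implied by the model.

$125.62

Two-stage DDM. Project D₁…D_2 at 0.206, terminal growth 0.038, discount at r = 0.122.
D_1 = 9.1777
D_2 = 11.0683
Terminal value at t=2: TV = D_3/(r−g) = 11.4889/(0.122−0.038) = 136.7720
P₀ = 9.1777/(1+0.122)^1 + 11.0683/(1+0.122)^2 + 136.7720/(1+0.122)^2 = 125.6173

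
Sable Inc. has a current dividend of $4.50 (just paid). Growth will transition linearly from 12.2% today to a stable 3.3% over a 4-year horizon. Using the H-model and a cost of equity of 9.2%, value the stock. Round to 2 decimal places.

$92.36

H-model: P₀ = D₀[(1+g_L) + H(g_S−g_L)]/(r−g_L), with H = 4/2 = 2.
P₀ = 4.50 × [(1+0.033) + 2×(0.122−0.033)] / (0.092−0.033)
   = 4.50 × 1.2110 / 0.059 = 92.3644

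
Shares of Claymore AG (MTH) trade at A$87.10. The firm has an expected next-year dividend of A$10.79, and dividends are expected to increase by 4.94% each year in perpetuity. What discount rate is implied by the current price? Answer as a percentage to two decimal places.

17.33%

Rearranging the constant-growth DDM: r = D₁/P₀ + g.
r = 10.7900 / 87.10 + 0.0494 = 0.12388 + 0.0494 = 0.17328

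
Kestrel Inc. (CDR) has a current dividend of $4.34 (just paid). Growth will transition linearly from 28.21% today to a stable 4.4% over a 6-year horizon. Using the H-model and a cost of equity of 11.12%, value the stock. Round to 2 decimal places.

$113.56

H-model: P₀ = D₀[(1+g_L) + H(g_S−g_L)]/(r−g_L), with H = 6/2 = 3.
P₀ = 4.34 × [(1+0.044) + 3×(0.2821−0.044)] / (0.1112−0.044)
   = 4.34 × 1.7583 / 0.0672 = 113.5569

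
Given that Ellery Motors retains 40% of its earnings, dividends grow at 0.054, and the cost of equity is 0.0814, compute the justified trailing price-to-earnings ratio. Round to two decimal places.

Payout ratio b = 1 − 0.40 = 0.60.
Justified trailing P/E = b(1+g)/(r−g) = 0.60×(1+0.054)/(0.0814−0.054) = 23.0803

23.08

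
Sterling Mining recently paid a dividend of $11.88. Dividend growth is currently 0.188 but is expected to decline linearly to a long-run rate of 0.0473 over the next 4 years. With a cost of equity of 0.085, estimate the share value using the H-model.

H-model: P₀ = D₀[(1+g_L) + H(g_S−g_L)]/(r−g_L), with H = 4/2 = 2.
P₀ = 11.88 × [(1+0.0473) + 2×(0.188−0.0473)] / (0.085−0.0473)
   = 11.88 × 1.3287 / 0.0377 = 418.6991

$418.70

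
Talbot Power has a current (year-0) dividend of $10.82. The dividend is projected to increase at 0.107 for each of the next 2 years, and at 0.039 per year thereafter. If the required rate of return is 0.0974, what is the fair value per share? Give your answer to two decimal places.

$217.81

Two-stage DDM. Project D₁…D_2 at 0.107, terminal growth 0.039, discount at r = 0.0974.
D_1 = 11.9777
D_2 = 13.2594
Terminal value at t=2: TV = D_3/(r−g) = 13.7765/(0.0974−0.039) = 235.8985
P₀ = 11.9777/(1+0.0974)^1 + 13.2594/(1+0.0974)^2 + 235.8985/(1+0.0974)^2 = 217.8071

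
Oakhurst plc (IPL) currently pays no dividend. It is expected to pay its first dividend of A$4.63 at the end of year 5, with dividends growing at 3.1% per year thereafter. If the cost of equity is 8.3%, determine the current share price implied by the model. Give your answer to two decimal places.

A$64.72

Deferred-dividend DDM. At t=4 the remaining stream is a growing perpetuity with first payment D_5 = 4.63.
V_4 = D_5/(r−g) = 4.63/(0.083−0.031) = 89.0385
P₀ = V_4/(1+r)^4 = 89.0385/(1+0.083)^4 = 64.7238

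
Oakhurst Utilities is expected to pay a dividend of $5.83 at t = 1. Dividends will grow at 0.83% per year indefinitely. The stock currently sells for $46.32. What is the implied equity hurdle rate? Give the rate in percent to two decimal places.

13.42%

Rearranging the constant-growth DDM: r = D₁/P₀ + g.
r = 5.8300 / 46.32 + 0.0083 = 0.12586 + 0.0083 = 0.13416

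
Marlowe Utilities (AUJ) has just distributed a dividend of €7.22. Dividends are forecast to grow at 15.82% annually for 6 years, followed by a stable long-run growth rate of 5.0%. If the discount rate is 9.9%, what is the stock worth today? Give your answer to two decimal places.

Two-stage DDM. Project D₁…D_6 at 0.1582, terminal growth 0.05, discount at r = 0.099.
D_1 = 8.3622
D_2 = 9.6851
D_3 = 11.2173
D_4 = 12.9919
D_5 = 15.0472
D_6 = 17.4276
Terminal value at t=6: TV = D_7/(r−g) = 18.2990/(0.099−0.05) = 373.4494
P₀ = 8.3622/(1+0.099)^1 + 9.6851/(1+0.099)^2 + 11.2173/(1+0.099)^3 + 12.9919/(1+0.099)^4 + 15.0472/(1+0.099)^5 + 17.4276/(1+0.099)^6 + 373.4494/(1+0.099)^6 = 264.2173

€264.22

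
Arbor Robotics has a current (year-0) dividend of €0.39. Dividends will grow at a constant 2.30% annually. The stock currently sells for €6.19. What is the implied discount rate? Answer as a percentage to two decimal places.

Rearranging the constant-growth DDM: r = D₁/P₀ + g.
D₁ = 0.39 × (1 + 0.023) = 0.3990.
r = 0.3990 / 6.19 + 0.023 = 0.06445 + 0.023 = 0.08745

8.75%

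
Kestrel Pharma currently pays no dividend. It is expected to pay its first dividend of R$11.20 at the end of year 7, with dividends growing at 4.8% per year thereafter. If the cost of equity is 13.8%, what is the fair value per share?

R$57.30

Deferred-dividend DDM. At t=6 the remaining stream is a growing perpetuity with first payment D_7 = 11.20.
V_6 = D_7/(r−g) = 11.20/(0.138−0.048) = 124.4444
P₀ = V_6/(1+r)^6 = 124.4444/(1+0.138)^6 = 57.2957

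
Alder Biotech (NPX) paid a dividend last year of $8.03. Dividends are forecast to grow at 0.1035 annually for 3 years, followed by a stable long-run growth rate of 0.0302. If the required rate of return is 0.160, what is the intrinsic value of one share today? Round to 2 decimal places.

$76.68

Two-stage DDM. Project D₁…D_3 at 0.1035, terminal growth 0.0302, discount at r = 0.16.
D_1 = 8.8611
D_2 = 9.7782
D_3 = 10.7903
Terminal value at t=3: TV = D_4/(r−g) = 11.1161/(0.16−0.0302) = 85.6405
P₀ = 8.8611/(1+0.16)^1 + 9.7782/(1+0.16)^2 + 10.7903/(1+0.16)^3 + 85.6405/(1+0.16)^3 = 76.6848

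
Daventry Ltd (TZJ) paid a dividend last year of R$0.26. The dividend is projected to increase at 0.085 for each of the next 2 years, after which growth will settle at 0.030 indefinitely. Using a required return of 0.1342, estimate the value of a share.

Two-stage DDM. Project D₁…D_2 at 0.085, terminal growth 0.03, discount at r = 0.1342.
D_1 = 0.2821
D_2 = 0.3061
Terminal value at t=2: TV = D_3/(r−g) = 0.3153/(0.1342−0.03) = 3.0255
P₀ = 0.2821/(1+0.1342)^1 + 0.3061/(1+0.1342)^2 + 3.0255/(1+0.1342)^2 = 2.8386

R$2.84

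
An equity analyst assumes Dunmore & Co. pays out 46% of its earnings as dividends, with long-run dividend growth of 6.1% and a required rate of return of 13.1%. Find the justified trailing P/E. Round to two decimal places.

6.97

Justified trailing P/E = b(1+g)/(r−g) = 0.46×(1+0.061)/(0.131−0.061) = 6.9723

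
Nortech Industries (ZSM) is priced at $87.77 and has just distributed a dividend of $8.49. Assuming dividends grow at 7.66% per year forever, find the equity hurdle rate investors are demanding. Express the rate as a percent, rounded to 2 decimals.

18.07%

Rearranging the constant-growth DDM: r = D₁/P₀ + g.
D₁ = 8.49 × (1 + 0.0766) = 9.1403.
r = 9.1403 / 87.77 + 0.0766 = 0.10414 + 0.0766 = 0.18074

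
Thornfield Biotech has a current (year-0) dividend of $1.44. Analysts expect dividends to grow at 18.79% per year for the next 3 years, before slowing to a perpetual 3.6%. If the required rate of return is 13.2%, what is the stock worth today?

Two-stage DDM. Project D₁…D_3 at 0.1879, terminal growth 0.036, discount at r = 0.132.
D_1 = 1.7106
D_2 = 2.0320
D_3 = 2.4138
Terminal value at t=3: TV = D_4/(r−g) = 2.5007/(0.132−0.036) = 26.0490
P₀ = 1.7106/(1+0.132)^1 + 2.0320/(1+0.132)^2 + 2.4138/(1+0.132)^3 + 26.0490/(1+0.132)^3 = 22.7186

$22.72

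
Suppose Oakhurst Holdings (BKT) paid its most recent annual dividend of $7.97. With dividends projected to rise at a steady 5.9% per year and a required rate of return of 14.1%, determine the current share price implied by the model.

$102.93

Gordon growth model: P₀ = D₁/(r − g). D₁ = 7.97 × (1 + 0.059) = 8.4402.
P₀ = 8.4402 / (0.141 − 0.059) = 8.4402 / 0.082 = 102.9296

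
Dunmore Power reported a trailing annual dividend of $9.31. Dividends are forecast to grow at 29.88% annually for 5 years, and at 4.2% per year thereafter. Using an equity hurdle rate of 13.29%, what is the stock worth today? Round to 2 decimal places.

Two-stage DDM. Project D₁…D_5 at 0.2988, terminal growth 0.042, discount at r = 0.1329.
D_1 = 12.0918
D_2 = 15.7049
D_3 = 20.3975
D_4 = 26.4922
D_5 = 34.4081
Terminal value at t=5: TV = D_6/(r−g) = 35.8533/(0.1329−0.042) = 394.4254
P₀ = 12.0918/(1+0.1329)^1 + 15.7049/(1+0.1329)^2 + 20.3975/(1+0.1329)^3 + 26.4922/(1+0.1329)^4 + 34.4081/(1+0.1329)^5 + 394.4254/(1+0.1329)^5 = 282.8102

$282.81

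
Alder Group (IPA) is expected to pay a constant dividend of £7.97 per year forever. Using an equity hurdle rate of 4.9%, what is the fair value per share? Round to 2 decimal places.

Zero-growth DDM (perpetuity): P₀ = D/r = 7.97 / 0.049 = 162.6531

£162.65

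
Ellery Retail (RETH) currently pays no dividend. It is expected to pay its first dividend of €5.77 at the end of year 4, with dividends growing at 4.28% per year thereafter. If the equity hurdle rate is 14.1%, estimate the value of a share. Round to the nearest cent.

Deferred-dividend DDM. At t=3 the remaining stream is a growing perpetuity with first payment D_4 = 5.77.
V_3 = D_4/(r−g) = 5.77/(0.141−0.0428) = 58.7576
P₀ = V_3/(1+r)^3 = 58.7576/(1+0.141)^3 = 39.5555

€39.56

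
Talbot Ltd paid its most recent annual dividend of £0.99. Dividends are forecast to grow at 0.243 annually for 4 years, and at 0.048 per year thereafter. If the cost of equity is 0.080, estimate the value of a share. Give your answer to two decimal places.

£62.59

Two-stage DDM. Project D₁…D_4 at 0.243, terminal growth 0.048, discount at r = 0.08.
D_1 = 1.2306
D_2 = 1.5296
D_3 = 1.9013
D_4 = 2.3633
Terminal value at t=4: TV = D_5/(r−g) = 2.4767/(0.08−0.048) = 77.3982
P₀ = 1.2306/(1+0.08)^1 + 1.5296/(1+0.08)^2 + 1.9013/(1+0.08)^3 + 2.3633/(1+0.08)^4 + 77.3982/(1+0.08)^4 = 62.5872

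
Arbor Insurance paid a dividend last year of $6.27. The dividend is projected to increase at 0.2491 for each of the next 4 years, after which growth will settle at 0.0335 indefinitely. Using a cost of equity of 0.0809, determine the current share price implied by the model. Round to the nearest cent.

$280.28

Two-stage DDM. Project D₁…D_4 at 0.2491, terminal growth 0.0335, discount at r = 0.0809.
D_1 = 7.8319
D_2 = 9.7828
D_3 = 12.2197
D_4 = 15.2636
Terminal value at t=4: TV = D_5/(r−g) = 15.7749/(0.0809−0.0335) = 332.8040
P₀ = 7.8319/(1+0.0809)^1 + 9.7828/(1+0.0809)^2 + 12.2197/(1+0.0809)^3 + 15.2636/(1+0.0809)^4 + 332.8040/(1+0.0809)^4 = 280.2840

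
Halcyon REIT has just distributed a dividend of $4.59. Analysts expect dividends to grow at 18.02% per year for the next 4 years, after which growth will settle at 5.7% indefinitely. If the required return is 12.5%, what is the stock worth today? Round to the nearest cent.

$107.14

Two-stage DDM. Project D₁…D_4 at 0.1802, terminal growth 0.057, discount at r = 0.125.
D_1 = 5.4171
D_2 = 6.3933
D_3 = 7.5454
D_4 = 8.9050
Terminal value at t=4: TV = D_5/(r−g) = 9.4126/(0.125−0.057) = 138.4208
P₀ = 5.4171/(1+0.125)^1 + 6.3933/(1+0.125)^2 + 7.5454/(1+0.125)^3 + 8.9050/(1+0.125)^4 + 138.4208/(1+0.125)^4 = 107.1408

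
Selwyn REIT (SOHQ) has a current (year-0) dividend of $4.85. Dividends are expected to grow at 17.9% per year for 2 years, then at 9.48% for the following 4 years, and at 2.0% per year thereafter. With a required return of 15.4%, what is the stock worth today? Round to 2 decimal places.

$59.02

Three-stage DDM. Project D₁…D_6; terminal Gordon value at t=6 with g = 0.02; discount at r = 0.154.
D_1 = 5.7181
D_2 = 6.7417
D_3 = 7.3808
D_4 = 8.0805
D_5 = 8.8465
D_6 = 9.6852
TV_6 = 9.8789/(0.154−0.02) = 73.7231
P₀ = Σ Dₜ/(1+r)ᵗ + TV_6/(1+r)^6 = 59.0154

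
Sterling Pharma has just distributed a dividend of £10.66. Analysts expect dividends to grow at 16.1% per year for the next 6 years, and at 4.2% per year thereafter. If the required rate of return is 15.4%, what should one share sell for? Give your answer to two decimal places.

Two-stage DDM. Project D₁…D_6 at 0.161, terminal growth 0.042, discount at r = 0.154.
D_1 = 12.3763
D_2 = 14.3688
D_3 = 16.6822
D_4 = 19.3681
D_5 = 22.4863
D_6 = 26.1066
Terminal value at t=6: TV = D_7/(r−g) = 27.2031/(0.154−0.042) = 242.8847
P₀ = 12.3763/(1+0.154)^1 + 14.3688/(1+0.154)^2 + 16.6822/(1+0.154)^3 + 19.3681/(1+0.154)^4 + 22.4863/(1+0.154)^5 + 26.1066/(1+0.154)^6 + 242.8847/(1+0.154)^6 = 168.1725

£168.17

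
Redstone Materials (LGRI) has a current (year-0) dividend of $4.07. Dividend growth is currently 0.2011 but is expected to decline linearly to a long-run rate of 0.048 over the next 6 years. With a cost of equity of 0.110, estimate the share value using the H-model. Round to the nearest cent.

$98.95

H-model: P₀ = D₀[(1+g_L) + H(g_S−g_L)]/(r−g_L), with H = 6/2 = 3.
P₀ = 4.07 × [(1+0.048) + 3×(0.2011−0.048)] / (0.11−0.048)
   = 4.07 × 1.5073 / 0.062 = 98.9470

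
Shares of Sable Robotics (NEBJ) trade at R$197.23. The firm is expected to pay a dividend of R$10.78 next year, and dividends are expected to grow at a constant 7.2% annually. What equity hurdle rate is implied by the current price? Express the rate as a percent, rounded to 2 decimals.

12.67%

Rearranging the constant-growth DDM: r = D₁/P₀ + g.
r = 10.7800 / 197.23 + 0.072 = 0.05466 + 0.072 = 0.12666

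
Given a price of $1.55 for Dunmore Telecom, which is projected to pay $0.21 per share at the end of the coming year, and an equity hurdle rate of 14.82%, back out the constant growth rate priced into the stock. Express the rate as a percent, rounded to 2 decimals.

1.27%

From P₀ = D₁/(r − g), the implied growth is g = r − D₁/P₀.
g = 0.1482 − 0.21/1.55 = 0.1482 − 0.13548 = 0.01272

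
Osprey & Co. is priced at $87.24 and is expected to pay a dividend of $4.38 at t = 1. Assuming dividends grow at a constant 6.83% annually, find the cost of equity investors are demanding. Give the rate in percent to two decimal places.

Rearranging the constant-growth DDM: r = D₁/P₀ + g.
r = 4.3800 / 87.24 + 0.0683 = 0.05021 + 0.0683 = 0.11851

11.85%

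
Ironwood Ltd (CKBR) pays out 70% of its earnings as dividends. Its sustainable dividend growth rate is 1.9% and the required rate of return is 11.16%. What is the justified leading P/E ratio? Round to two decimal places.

Justified leading P/E = b/(r−g) = 0.70/(0.1116−0.019) = 7.5594

7.56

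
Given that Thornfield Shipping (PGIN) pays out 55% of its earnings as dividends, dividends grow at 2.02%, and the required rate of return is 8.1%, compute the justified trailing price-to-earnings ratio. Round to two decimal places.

Justified trailing P/E = b(1+g)/(r−g) = 0.55×(1+0.0202)/(0.081−0.0202) = 9.2288

9.23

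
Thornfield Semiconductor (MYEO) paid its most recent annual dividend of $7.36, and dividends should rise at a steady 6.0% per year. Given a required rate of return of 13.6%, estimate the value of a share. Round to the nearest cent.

Gordon growth model: P₀ = D₁/(r − g). D₁ = 7.36 × (1 + 0.06) = 7.8016.
P₀ = 7.8016 / (0.136 − 0.06) = 7.8016 / 0.076 = 102.6526

$102.65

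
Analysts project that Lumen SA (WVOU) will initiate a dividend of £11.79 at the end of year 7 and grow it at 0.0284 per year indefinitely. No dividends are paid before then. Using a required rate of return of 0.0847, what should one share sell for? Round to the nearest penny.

Deferred-dividend DDM. At t=6 the remaining stream is a growing perpetuity with first payment D_7 = 11.79.
V_6 = D_7/(r−g) = 11.79/(0.0847−0.0284) = 209.4139
P₀ = V_6/(1+r)^6 = 209.4139/(1+0.0847)^6 = 128.5723

£128.57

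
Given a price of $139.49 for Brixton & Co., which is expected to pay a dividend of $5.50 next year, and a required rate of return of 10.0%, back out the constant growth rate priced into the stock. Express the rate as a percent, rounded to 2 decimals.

From P₀ = D₁/(r − g), the implied growth is g = r − D₁/P₀.
g = 0.1 − 5.50/139.49 = 0.1 − 0.03943 = 0.06057

6.06%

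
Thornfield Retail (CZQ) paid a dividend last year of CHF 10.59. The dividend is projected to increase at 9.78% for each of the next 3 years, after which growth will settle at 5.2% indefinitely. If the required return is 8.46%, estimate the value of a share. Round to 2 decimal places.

CHF 386.92

Two-stage DDM. Project D₁…D_3 at 0.0978, terminal growth 0.052, discount at r = 0.0846.
D_1 = 11.6257
D_2 = 12.7627
D_3 = 14.0109
Terminal value at t=3: TV = D_4/(r−g) = 14.7395/(0.0846−0.052) = 452.1305
P₀ = 11.6257/(1+0.0846)^1 + 12.7627/(1+0.0846)^2 + 14.0109/(1+0.0846)^3 + 452.1305/(1+0.0846)^3 = 386.9180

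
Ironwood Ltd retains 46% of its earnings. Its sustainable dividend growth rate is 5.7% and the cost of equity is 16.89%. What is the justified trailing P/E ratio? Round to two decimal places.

5.10

Payout ratio b = 1 − 0.46 = 0.54.
Justified trailing P/E = b(1+g)/(r−g) = 0.54×(1+0.057)/(0.1689−0.057) = 5.1008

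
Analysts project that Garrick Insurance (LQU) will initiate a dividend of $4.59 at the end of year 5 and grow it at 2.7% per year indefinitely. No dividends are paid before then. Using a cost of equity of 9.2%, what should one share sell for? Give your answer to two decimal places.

Deferred-dividend DDM. At t=4 the remaining stream is a growing perpetuity with first payment D_5 = 4.59.
V_4 = D_5/(r−g) = 4.59/(0.092−0.027) = 70.6154
P₀ = V_4/(1+r)^4 = 70.6154/(1+0.092)^4 = 49.6602

$49.66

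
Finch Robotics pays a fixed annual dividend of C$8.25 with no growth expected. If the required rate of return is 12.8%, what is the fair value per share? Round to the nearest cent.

C$64.45

Zero-growth DDM (perpetuity): P₀ = D/r = 8.25 / 0.128 = 64.4531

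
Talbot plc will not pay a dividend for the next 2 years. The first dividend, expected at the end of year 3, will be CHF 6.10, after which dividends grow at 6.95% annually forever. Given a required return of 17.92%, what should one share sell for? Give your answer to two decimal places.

CHF 39.99

Deferred-dividend DDM. At t=2 the remaining stream is a growing perpetuity with first payment D_3 = 6.10.
V_2 = D_3/(r−g) = 6.10/(0.1792−0.0695) = 55.6062
P₀ = V_2/(1+r)^2 = 55.6062/(1+0.1792)^2 = 39.9897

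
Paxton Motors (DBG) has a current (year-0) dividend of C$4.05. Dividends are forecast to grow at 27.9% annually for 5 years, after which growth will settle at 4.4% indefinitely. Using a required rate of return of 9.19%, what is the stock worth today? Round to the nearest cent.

Two-stage DDM. Project D₁…D_5 at 0.279, terminal growth 0.044, discount at r = 0.0919.
D_1 = 5.1799
D_2 = 6.6252
D_3 = 8.4736
D_4 = 10.8377
D_5 = 13.8614
Terminal value at t=5: TV = D_6/(r−g) = 14.4713/(0.0919−0.044) = 302.1153
P₀ = 5.1799/(1+0.0919)^1 + 6.6252/(1+0.0919)^2 + 8.4736/(1+0.0919)^3 + 10.8377/(1+0.0919)^4 + 13.8614/(1+0.0919)^5 + 302.1153/(1+0.0919)^5 = 228.0170

C$228.02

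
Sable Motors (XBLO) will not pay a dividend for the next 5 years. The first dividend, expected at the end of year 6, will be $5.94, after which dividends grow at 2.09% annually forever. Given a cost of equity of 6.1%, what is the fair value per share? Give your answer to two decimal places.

Deferred-dividend DDM. At t=5 the remaining stream is a growing perpetuity with first payment D_6 = 5.94.
V_5 = D_6/(r−g) = 5.94/(0.061−0.0209) = 148.1297
P₀ = V_5/(1+r)^5 = 148.1297/(1+0.061)^5 = 110.1705

$110.17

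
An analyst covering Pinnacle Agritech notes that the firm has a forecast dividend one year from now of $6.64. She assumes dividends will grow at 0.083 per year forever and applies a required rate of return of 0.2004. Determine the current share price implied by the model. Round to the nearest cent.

$56.56

Gordon growth model: P₀ = D₁/(r − g), with D₁ = 6.64 given directly.
P₀ = 6.6400 / (0.2004 − 0.083) = 6.6400 / 0.1174 = 56.5588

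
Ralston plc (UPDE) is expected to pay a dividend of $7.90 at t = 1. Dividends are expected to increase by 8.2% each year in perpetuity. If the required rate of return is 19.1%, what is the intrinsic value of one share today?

$72.48

Gordon growth model: P₀ = D₁/(r − g), with D₁ = 7.90 given directly.
P₀ = 7.9000 / (0.191 − 0.082) = 7.9000 / 0.109 = 72.4771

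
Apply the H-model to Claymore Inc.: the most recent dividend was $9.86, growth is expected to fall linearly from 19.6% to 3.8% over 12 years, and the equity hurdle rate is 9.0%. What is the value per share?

H-model: P₀ = D₀[(1+g_L) + H(g_S−g_L)]/(r−g_L), with H = 12/2 = 6.
P₀ = 9.86 × [(1+0.038) + 6×(0.196−0.038)] / (0.09−0.038)
   = 9.86 × 1.9860 / 0.052 = 376.5762

$376.58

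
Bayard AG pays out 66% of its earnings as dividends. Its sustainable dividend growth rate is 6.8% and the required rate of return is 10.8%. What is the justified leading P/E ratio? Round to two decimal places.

16.50

Justified leading P/E = b/(r−g) = 0.66/(0.108−0.068) = 16.5000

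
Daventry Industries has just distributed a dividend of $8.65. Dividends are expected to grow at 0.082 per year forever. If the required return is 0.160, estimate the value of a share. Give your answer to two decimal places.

$119.99

Gordon growth model: P₀ = D₁/(r − g). D₁ = 8.65 × (1 + 0.082) = 9.3593.
P₀ = 9.3593 / (0.16 − 0.082) = 9.3593 / 0.078 = 119.9910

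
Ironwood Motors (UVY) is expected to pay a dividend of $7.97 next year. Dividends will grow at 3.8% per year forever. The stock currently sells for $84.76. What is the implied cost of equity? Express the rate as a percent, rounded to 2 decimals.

Rearranging the constant-growth DDM: r = D₁/P₀ + g.
r = 7.9700 / 84.76 + 0.038 = 0.09403 + 0.038 = 0.13203

13.20%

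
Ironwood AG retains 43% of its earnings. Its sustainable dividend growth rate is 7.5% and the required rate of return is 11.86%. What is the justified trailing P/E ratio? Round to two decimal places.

14.05

Payout ratio b = 1 − 0.43 = 0.57.
Justified trailing P/E = b(1+g)/(r−g) = 0.57×(1+0.075)/(0.1186−0.075) = 14.0539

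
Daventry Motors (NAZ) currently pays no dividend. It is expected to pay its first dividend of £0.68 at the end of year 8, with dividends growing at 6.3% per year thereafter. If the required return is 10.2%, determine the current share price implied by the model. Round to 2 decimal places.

£8.83

Deferred-dividend DDM. At t=7 the remaining stream is a growing perpetuity with first payment D_8 = 0.68.
V_7 = D_8/(r−g) = 0.68/(0.102−0.063) = 17.4359
P₀ = V_7/(1+r)^7 = 17.4359/(1+0.102)^7 = 8.8343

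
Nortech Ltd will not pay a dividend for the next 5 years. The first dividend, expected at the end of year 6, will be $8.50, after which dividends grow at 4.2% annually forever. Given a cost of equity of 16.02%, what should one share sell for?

Deferred-dividend DDM. At t=5 the remaining stream is a growing perpetuity with first payment D_6 = 8.50.
V_5 = D_6/(r−g) = 8.50/(0.1602−0.042) = 71.9120
P₀ = V_5/(1+r)^5 = 71.9120/(1+0.1602)^5 = 34.2087

$34.21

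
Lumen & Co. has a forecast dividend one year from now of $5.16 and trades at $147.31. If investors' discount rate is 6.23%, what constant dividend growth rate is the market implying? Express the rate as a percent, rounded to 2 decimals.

2.73%

From P₀ = D₁/(r − g), the implied growth is g = r − D₁/P₀.
g = 0.0623 − 5.16/147.31 = 0.0623 − 0.03503 = 0.02727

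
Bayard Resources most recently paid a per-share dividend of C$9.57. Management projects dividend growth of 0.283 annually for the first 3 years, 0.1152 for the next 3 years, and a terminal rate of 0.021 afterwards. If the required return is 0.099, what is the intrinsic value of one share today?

C$294.74

Three-stage DDM. Project D₁…D_6; terminal Gordon value at t=6 with g = 0.021; discount at r = 0.099.
D_1 = 12.2783
D_2 = 15.7531
D_3 = 20.2112
D_4 = 22.5395
D_5 = 25.1361
D_6 = 28.0317
TV_6 = 28.6204/(0.099−0.021) = 366.9284
P₀ = Σ Dₜ/(1+r)ᵗ + TV_6/(1+r)^6 = 294.7357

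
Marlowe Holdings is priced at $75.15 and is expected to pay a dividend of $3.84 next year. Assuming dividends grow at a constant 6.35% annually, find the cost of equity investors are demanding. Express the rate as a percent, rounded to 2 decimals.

Rearranging the constant-growth DDM: r = D₁/P₀ + g.
r = 3.8400 / 75.15 + 0.0635 = 0.05110 + 0.0635 = 0.11460

11.46%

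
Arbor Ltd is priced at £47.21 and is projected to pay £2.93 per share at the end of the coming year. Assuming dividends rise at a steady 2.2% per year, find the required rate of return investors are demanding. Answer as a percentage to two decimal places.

Rearranging the constant-growth DDM: r = D₁/P₀ + g.
r = 2.9300 / 47.21 + 0.022 = 0.06206 + 0.022 = 0.08406

8.41%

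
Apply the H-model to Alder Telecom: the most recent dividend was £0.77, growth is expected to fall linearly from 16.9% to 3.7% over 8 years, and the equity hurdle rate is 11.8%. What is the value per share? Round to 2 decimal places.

H-model: P₀ = D₀[(1+g_L) + H(g_S−g_L)]/(r−g_L), with H = 8/2 = 4.
P₀ = 0.77 × [(1+0.037) + 4×(0.169−0.037)] / (0.118−0.037)
   = 0.77 × 1.5650 / 0.081 = 14.8772

£14.88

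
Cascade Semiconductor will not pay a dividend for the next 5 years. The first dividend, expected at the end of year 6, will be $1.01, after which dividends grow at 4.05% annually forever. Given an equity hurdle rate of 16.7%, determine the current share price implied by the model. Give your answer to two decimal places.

Deferred-dividend DDM. At t=5 the remaining stream is a growing perpetuity with first payment D_6 = 1.01.
V_5 = D_6/(r−g) = 1.01/(0.167−0.0405) = 7.9842
P₀ = V_5/(1+r)^5 = 7.9842/(1+0.167)^5 = 3.6887

$3.69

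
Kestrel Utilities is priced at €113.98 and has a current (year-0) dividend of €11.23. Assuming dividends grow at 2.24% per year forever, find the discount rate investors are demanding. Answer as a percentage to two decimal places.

12.31%

Rearranging the constant-growth DDM: r = D₁/P₀ + g.
D₁ = 11.23 × (1 + 0.0224) = 11.4816.
r = 11.4816 / 113.98 + 0.0224 = 0.10073 + 0.0224 = 0.12313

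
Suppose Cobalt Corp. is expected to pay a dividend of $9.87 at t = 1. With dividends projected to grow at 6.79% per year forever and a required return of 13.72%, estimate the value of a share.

Gordon growth model: P₀ = D₁/(r − g), with D₁ = 9.87 given directly.
P₀ = 9.8700 / (0.1372 − 0.0679) = 9.8700 / 0.0693 = 142.4242

$142.42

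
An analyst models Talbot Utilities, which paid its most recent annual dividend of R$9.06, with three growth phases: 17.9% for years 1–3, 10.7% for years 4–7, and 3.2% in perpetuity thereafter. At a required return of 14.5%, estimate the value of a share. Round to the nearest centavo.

R$144.14

Three-stage DDM. Project D₁…D_7; terminal Gordon value at t=7 with g = 0.032; discount at r = 0.145.
D_1 = 10.6817
D_2 = 12.5938
D_3 = 14.8481
D_4 = 16.4368
D_5 = 18.1955
D_6 = 20.1425
D_7 = 22.2977
TV_7 = 23.0112/(0.145−0.032) = 203.6392
P₀ = Σ Dₜ/(1+r)ᵗ + TV_7/(1+r)^7 = 144.1425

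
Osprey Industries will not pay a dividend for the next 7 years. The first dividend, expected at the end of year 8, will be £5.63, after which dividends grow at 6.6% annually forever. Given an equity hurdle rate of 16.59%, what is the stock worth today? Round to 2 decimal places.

Deferred-dividend DDM. At t=7 the remaining stream is a growing perpetuity with first payment D_8 = 5.63.
V_7 = D_8/(r−g) = 5.63/(0.1659−0.066) = 56.3564
P₀ = V_7/(1+r)^7 = 56.3564/(1+0.1659)^7 = 19.2448

£19.24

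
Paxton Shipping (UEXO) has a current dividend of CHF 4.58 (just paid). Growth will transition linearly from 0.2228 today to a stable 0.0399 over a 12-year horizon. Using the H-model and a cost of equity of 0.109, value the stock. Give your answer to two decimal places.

CHF 141.66

H-model: P₀ = D₀[(1+g_L) + H(g_S−g_L)]/(r−g_L), with H = 12/2 = 6.
P₀ = 4.58 × [(1+0.0399) + 6×(0.2228−0.0399)] / (0.109−0.0399)
   = 4.58 × 2.1373 / 0.0691 = 141.6619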